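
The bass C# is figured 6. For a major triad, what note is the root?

A

The figures 6 mean the third of the chord is in the bass. If C# is the third of a major triad, the root is A (chord tones A–C#–E).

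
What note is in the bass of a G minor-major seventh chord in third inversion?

F#

G minor-major seventh is G–Bb–D–F#. Third inversion places the seventh in the bass: F#.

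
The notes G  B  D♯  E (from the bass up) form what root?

G, B, D#, E are the tones of an E minor-major seventh chord (E–G–B–D#), making E the root.

E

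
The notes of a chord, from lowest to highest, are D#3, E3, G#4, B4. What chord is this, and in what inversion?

E major seventh, third inversion

The pitch classes D#, E, G#, B arrange in thirds as E–G#–B–D#: an E major seventh chord.
D# is the seventh of E major seventh; seventh in the bass means third inversion (figured bass 4/2).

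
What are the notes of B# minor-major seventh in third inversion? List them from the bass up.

Spelling B# minor-major seventh: B#–D#–F##–A##. In third inversion the seventh is bass, giving A##, B#, D#, F## from the bottom.

A##, B#, D#, F##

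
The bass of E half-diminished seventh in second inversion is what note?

Bb

The fifth of E half-diminished seventh (E–G–Bb–D) is Bb; that is the bass in second inversion.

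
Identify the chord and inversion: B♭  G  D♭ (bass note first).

Reducing to letter names: Bb, G, Db. These stack in thirds as G–Bb–Db — a G diminished triad.
With the third (Bb) in the bass, the chord is in first inversion (figured bass 6).

G diminished, first inversion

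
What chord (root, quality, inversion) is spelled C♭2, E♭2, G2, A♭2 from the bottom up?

Reducing to letter names: Cb, Eb, G, Ab. These stack in thirds as Ab–Cb–Eb–G — an Ab minor-major seventh chord.
With the third (Cb) in the bass, the chord is in first inversion (figured bass 6/5).

Ab minor-major seventh, first inversion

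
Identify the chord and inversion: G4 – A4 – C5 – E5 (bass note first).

The pitch classes G, A, C, E arrange in thirds as A–C–E–G: an A minor seventh chord.
With the seventh (G) in the bass, the chord is in third inversion (figured bass 4/2).

A minor seventh, third inversion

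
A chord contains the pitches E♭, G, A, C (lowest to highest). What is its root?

A

The distinct letter names are Eb, G, A, C. Arranged as a stack of thirds they read A–C–Eb–G, so A is the root (an A half-diminished seventh chord).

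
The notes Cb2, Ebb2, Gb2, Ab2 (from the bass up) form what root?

Ab

Reordering Cb, Ebb, Gb, Ab into stacked thirds gives Ab–Cb–Ebb–Gb; the bottom of that stack, Ab, is the root.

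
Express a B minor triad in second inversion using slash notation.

Second inversion of B minor has the fifth (F#) in the bass. As a slash chord: Bm/F#.

Bm/F#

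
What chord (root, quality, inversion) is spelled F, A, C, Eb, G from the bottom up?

The distinct note names are F, A, C, Eb, G. Stacked in thirds they read F–A–C–Eb–G, which is a dominant ninth chord on F.
The lowest note is F, the root of the chord, so this is root position.

F dominant ninth, root position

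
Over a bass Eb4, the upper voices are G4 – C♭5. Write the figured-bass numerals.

The notes Eb, G, Cb stack in thirds as Cb–Eb–G — a Cb augmented triad. The bass Eb is the third, so this is first inversion: figured 6.

6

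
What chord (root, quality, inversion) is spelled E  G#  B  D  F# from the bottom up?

E dominant ninth, root position

The pitch classes E, G#, B, D, F# arrange in thirds as E–G#–B–D–F#: an E dominant ninth chord.
E is the root of E dominant ninth; root in the bass means root position.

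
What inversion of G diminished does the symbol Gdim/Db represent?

second inversion

Gdim/Db means G diminished with Db in the bass. Db is the fifth of G diminished (G–Bb–Db), so this is second inversion.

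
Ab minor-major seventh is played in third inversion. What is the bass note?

The seventh of Ab minor-major seventh (Ab–Cb–Eb–G) is G; that is the bass in third inversion.

G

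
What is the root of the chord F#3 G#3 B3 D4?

Reordering F#, G#, B, D into stacked thirds gives G#–B–D–F#; the bottom of that stack, G#, is the root.

G#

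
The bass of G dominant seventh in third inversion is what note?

In third inversion the seventh is lowest. For G dominant seventh (G–B–D–F) that is F.

F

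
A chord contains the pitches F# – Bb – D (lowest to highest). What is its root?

Bb

F#, Bb, D are the tones of a Bb augmented triad (Bb–D–F#), making Bb the root.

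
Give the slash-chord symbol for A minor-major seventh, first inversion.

First inversion of A minor-major seventh has the third (C) in the bass. As a slash chord: Am(maj7)/C.

Am(maj7)/C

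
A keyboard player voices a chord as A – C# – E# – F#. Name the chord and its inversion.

F# minor-major seventh, first inversion

The distinct note names are A, C#, E#, F#. Stacked in thirds they read F#–A–C#–E#, which is a minor-major seventh chord on F#.
A is the third of F# minor-major seventh; third in the bass means first inversion (figured bass 6/5).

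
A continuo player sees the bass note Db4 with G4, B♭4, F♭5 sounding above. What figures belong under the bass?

The notes Db, G, Bb, Fb stack in thirds as G–Bb–Db–Fb — a G diminished seventh chord. The bass Db is the fifth, so this is second inversion: figured 4/3.

4/3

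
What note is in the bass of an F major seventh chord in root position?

The root of F major seventh (F–A–C–E) is F; that is the bass in root position.

F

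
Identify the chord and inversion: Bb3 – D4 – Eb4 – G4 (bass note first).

Eb major seventh, second inversion

Reducing to letter names: Bb, D, Eb, G. These stack in thirds as Eb–G–Bb–D — an Eb major seventh chord.
Bb is the fifth of Eb major seventh; fifth in the bass means second inversion (figured bass 4/3).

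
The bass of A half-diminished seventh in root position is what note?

The root of A half-diminished seventh (A–C–Eb–G) is A; that is the bass in root position.

A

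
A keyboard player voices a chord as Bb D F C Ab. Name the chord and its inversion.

Bb dominant ninth, root position

The distinct note names are Bb, D, F, C, Ab. Stacked in thirds they read Bb–D–F–Ab–C, which is a dominant ninth chord on Bb.
The lowest note is Bb, the root of the chord, so this is root position.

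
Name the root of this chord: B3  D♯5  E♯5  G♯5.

B, D#, E#, G# are the tones of an E# half-diminished seventh chord (E#–G#–B–D#), making E# the root.

E#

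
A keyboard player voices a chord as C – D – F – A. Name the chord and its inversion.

D minor seventh, third inversion

The distinct note names are C, D, F, A. Stacked in thirds they read D–F–A–C, which is a minor seventh chord on D.
The lowest note is C, the seventh of the chord, so this is third inversion (figured bass 4/2).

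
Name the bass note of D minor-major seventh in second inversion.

The fifth of D minor-major seventh (D–F–A–C#) is A; that is the bass in second inversion.

A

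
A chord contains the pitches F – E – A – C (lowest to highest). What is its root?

F

Reordering F, E, A, C into stacked thirds gives F–A–C–E; the bottom of that stack, F, is the root.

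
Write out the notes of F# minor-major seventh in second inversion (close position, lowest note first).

Spelling F# minor-major seventh: F#–A–C#–E#. In second inversion the fifth is bass, giving C#, E#, F#, A from the bottom.

C#, E#, F#, A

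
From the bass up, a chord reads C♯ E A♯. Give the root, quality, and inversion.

A# diminished, first inversion

Reducing to letter names: C#, E, A#. These stack in thirds as A#–C#–E — an A# diminished triad.
The lowest note is C#, the third of the chord, so this is first inversion (figured bass 6).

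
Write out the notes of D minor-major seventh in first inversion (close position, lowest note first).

F, A, C#, D

D minor-major seventh is D–F–A–C#. First inversion puts the third (F) in the bass, with the remaining tones above: F, A, C#, D.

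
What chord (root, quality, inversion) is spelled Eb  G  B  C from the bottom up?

Reducing to letter names: Eb, G, B, C. These stack in thirds as C–Eb–G–B — a C minor-major seventh chord.
With the third (Eb) in the bass, the chord is in first inversion (figured bass 6/5).

C minor-major seventh, first inversion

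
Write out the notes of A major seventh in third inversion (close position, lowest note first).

The chord tones are A–C#–E–G#. With the seventh (G#) lowest for third inversion: G#, A, C#, E.

G#, A, C#, E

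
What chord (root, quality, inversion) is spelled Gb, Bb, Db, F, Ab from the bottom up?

The distinct note names are Gb, Bb, Db, F, Ab. Stacked in thirds they read Gb–Bb–Db–F–Ab, which is a major ninth chord on Gb.
With the root (Gb) in the bass, the chord is in root position.

Gb major ninth, root position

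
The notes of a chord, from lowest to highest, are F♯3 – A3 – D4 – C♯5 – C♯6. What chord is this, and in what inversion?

D major seventh, first inversion

Reducing to letter names: F#, A, D, C#. These stack in thirds as D–F#–A–C# — a D major seventh chord.
F# is the third of D major seventh; third in the bass means first inversion (figured bass 6/5).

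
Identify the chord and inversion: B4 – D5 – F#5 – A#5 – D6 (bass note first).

Reducing to letter names: B, D, F#, A#. These stack in thirds as B–D–F#–A# — a B minor-major seventh chord.
With the root (B) in the bass, the chord is in root position (figured bass 7).

B minor-major seventh, root position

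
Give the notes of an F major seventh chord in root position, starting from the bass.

F major seventh is F–A–C–E. Root position puts the root (F) in the bass, with the remaining tones above: F, A, C, E.

F, A, C, E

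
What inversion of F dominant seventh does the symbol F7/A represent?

first inversion

F7/A means F dominant seventh with A in the bass. A is the third of F dominant seventh (F–A–C–Eb), so this is first inversion.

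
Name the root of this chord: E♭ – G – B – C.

C

Eb, G, B, C are the tones of a C minor-major seventh chord (C–Eb–G–B), making C the root.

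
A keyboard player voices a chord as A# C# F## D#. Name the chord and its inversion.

The pitch classes A#, C#, F##, D# arrange in thirds as D#–F##–A#–C#: a D# dominant seventh chord.
A# is the fifth of D# dominant seventh; fifth in the bass means second inversion (figured bass 4/3).

D# dominant seventh, second inversion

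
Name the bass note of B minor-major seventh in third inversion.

The seventh of B minor-major seventh (B–D–F#–A#) is A#; that is the bass in third inversion.

A#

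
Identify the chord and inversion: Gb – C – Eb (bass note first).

The distinct note names are Gb, C, Eb. Stacked in thirds they read C–Eb–Gb, which is a diminished triad on C.
Gb is the fifth of C diminished; fifth in the bass means second inversion (figured bass 6/4).

C diminished, second inversion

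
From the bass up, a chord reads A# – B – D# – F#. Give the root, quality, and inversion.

The pitch classes A#, B, D#, F# arrange in thirds as B–D#–F#–A#: a B major seventh chord.
With the seventh (A#) in the bass, the chord is in third inversion (figured bass 4/2).

B major seventh, third inversion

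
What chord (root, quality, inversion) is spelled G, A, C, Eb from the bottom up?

The distinct note names are G, A, C, Eb. Stacked in thirds they read A–C–Eb–G, which is a half-diminished seventh chord on A.
With the seventh (G) in the bass, the chord is in third inversion (figured bass 4/2).

A half-diminished seventh, third inversion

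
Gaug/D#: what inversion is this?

second inversion

Gaug/D# means G augmented with D# in the bass. D# is the fifth of G augmented (G–B–D#), so this is second inversion.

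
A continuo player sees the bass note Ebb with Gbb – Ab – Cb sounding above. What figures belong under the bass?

4/3

The notes Ebb, Gbb, Ab, Cb stack in thirds as Ab–Cb–Ebb–Gbb — an Ab diminished seventh chord. The bass Ebb is the fifth, so this is second inversion: figured 4/3.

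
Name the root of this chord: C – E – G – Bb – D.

Reordering C, E, G, Bb, D into stacked thirds gives C–E–G–Bb–D; the bottom of that stack, C, is the root.

C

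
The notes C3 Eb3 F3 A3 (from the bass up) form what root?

F

Reordering C, Eb, F, A into stacked thirds gives F–A–C–Eb; the bottom of that stack, F, is the root.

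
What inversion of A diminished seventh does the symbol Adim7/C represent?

first inversion

Adim7/C means A diminished seventh with C in the bass. C is the third of A diminished seventh (A–C–Eb–Gb), so this is first inversion.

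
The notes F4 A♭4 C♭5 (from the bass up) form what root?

F

The distinct letter names are F, Ab, Cb. Arranged as a stack of thirds they read F–Ab–Cb, so F is the root (an F diminished triad).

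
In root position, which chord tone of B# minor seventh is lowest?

The root of B# minor seventh (B#–D#–F##–A#) is B#; that is the bass in root position.

B#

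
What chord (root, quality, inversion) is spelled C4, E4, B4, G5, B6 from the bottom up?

C major seventh, root position

The distinct note names are C, E, B, G. Stacked in thirds they read C–E–G–B, which is a major seventh chord on C.
C is the root of C major seventh; root in the bass means root position (figured bass 7).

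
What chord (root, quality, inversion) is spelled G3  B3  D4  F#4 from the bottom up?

The pitch classes G, B, D, F# arrange in thirds as G–B–D–F#: a G major seventh chord.
The lowest note is G, the root of the chord, so this is root position (figured bass 7).

G major seventh, root position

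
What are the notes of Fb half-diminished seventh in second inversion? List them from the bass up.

Cbb, Ebb, Fb, Abb

Fb half-diminished seventh is Fb–Abb–Cbb–Ebb. Second inversion puts the fifth (Cbb) in the bass, with the remaining tones above: Cbb, Ebb, Fb, Abb.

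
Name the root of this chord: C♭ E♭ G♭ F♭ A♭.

The distinct letter names are Cb, Eb, Gb, Fb, Ab. Arranged as a stack of thirds they read Fb–Ab–Cb–Eb–Gb, so Fb is the root (an Fb major ninth chord).

Fb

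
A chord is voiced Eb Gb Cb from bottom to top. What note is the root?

Reordering Eb, Gb, Cb into stacked thirds gives Cb–Eb–Gb; the bottom of that stack, Cb, is the root.

Cb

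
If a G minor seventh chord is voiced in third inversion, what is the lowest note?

F

The seventh of G minor seventh (G–Bb–D–F) is F; that is the bass in third inversion.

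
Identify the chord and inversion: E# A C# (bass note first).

A augmented, second inversion

The pitch classes E#, A, C# arrange in thirds as A–C#–E#: an A augmented triad.
With the fifth (E#) in the bass, the chord is in second inversion (figured bass 6/4).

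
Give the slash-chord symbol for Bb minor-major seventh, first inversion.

First inversion of Bb minor-major seventh has the third (Db) in the bass. As a slash chord: Bbm(maj7)/Db.

Bbm(maj7)/Db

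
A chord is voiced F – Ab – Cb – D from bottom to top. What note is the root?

F, Ab, Cb, D are the tones of a D diminished seventh chord (D–F–Ab–Cb), making D the root.

D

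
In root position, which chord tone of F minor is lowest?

F

The root of F minor (F–Ab–C) is F; that is the bass in root position.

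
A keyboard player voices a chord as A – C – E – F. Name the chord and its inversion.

F major seventh, first inversion

Reducing to letter names: A, C, E, F. These stack in thirds as F–A–C–E — an F major seventh chord.
A is the third of F major seventh; third in the bass means first inversion (figured bass 6/5).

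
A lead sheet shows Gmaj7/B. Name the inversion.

Gmaj7/B means G major seventh with B in the bass. B is the third of G major seventh (G–B–D–F#), so this is first inversion.

first inversion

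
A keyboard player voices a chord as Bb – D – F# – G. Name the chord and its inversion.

The distinct note names are Bb, D, F#, G. Stacked in thirds they read G–Bb–D–F#, which is a minor-major seventh chord on G.
With the third (Bb) in the bass, the chord is in first inversion (figured bass 6/5).

G minor-major seventh, first inversion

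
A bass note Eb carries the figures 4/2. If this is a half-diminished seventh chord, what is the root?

The figures 4/2 mean the seventh of the chord is in the bass. If Eb is the seventh of a half-diminished seventh chord, the root is F (chord tones F–Ab–Cb–Eb).

F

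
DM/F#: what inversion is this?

first inversion

DM/F# means D major with F# in the bass. F# is the third of D major (D–F#–A), so this is first inversion.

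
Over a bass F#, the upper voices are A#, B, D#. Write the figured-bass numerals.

4/3

The notes F#, A#, B, D# stack in thirds as B–D#–F#–A# — a B major seventh chord. The bass F# is the fifth, so this is second inversion: figured 4/3.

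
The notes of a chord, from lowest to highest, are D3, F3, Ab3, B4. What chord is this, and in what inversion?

The pitch classes D, F, Ab, B arrange in thirds as B–D–F–Ab: a B diminished seventh chord.
The lowest note is D, the third of the chord, so this is first inversion (figured bass 6/5).

B diminished seventh, first inversion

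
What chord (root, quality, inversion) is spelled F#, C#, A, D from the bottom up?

The pitch classes F#, C#, A, D arrange in thirds as D–F#–A–C#: a D major seventh chord.
F# is the third of D major seventh; third in the bass means first inversion (figured bass 6/5).

D major seventh, first inversion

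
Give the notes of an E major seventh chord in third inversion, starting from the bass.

E major seventh is E–G#–B–D#. Third inversion puts the seventh (D#) in the bass, with the remaining tones above: D#, E, G#, B.

D#, E, G#, B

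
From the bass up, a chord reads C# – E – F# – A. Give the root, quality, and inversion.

F# minor seventh, second inversion

The pitch classes C#, E, F#, A arrange in thirds as F#–A–C#–E: an F# minor seventh chord.
The lowest note is C#, the fifth of the chord, so this is second inversion (figured bass 4/3).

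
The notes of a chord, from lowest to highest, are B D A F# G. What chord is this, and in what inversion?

The pitch classes B, D, A, F#, G arrange in thirds as G–B–D–F#–A: a G major ninth chord.
The lowest note is B, the third of the chord, so this is first inversion.

G major ninth, first inversion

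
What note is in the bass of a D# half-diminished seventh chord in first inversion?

F#

The third of D# half-diminished seventh (D#–F#–A–C#) is F#; that is the bass in first inversion.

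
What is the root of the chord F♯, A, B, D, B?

B

Reordering F#, A, B, D into stacked thirds gives B–D–F#–A; the bottom of that stack, B, is the root.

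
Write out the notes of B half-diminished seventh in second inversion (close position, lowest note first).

The chord tones are B–D–F–A. With the fifth (F) lowest for second inversion: F, A, B, D.

F, A, B, D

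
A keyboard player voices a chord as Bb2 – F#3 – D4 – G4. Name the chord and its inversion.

G minor-major seventh, first inversion

Reducing to letter names: Bb, F#, D, G. These stack in thirds as G–Bb–D–F# — a G minor-major seventh chord.
The lowest note is Bb, the third of the chord, so this is first inversion (figured bass 6/5).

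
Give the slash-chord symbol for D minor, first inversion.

Dm/F

First inversion of D minor has the third (F) in the bass. As a slash chord: Dm/F.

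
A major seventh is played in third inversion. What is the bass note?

G#

The seventh of A major seventh (A–C#–E–G#) is G#; that is the bass in third inversion.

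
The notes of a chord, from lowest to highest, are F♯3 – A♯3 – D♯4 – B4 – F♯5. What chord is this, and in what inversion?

The pitch classes F#, A#, D#, B arrange in thirds as B–D#–F#–A#: a B major seventh chord.
The lowest note is F#, the fifth of the chord, so this is second inversion (figured bass 4/3).

B major seventh, second inversion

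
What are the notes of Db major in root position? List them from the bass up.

Db, F, Ab

The chord tones are Db–F–Ab. With the root (Db) lowest for root position: Db, F, Ab.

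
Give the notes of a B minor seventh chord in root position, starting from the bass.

B, D, F#, A

The chord tones are B–D–F#–A. With the root (B) lowest for root position: B, D, F#, A.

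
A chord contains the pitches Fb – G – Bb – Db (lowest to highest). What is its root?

G

The distinct letter names are Fb, G, Bb, Db. Arranged as a stack of thirds they read G–Bb–Db–Fb, so G is the root (a G diminished seventh chord).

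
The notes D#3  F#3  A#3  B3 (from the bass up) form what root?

B

D#, F#, A#, B are the tones of a B major seventh chord (B–D#–F#–A#), making B the root.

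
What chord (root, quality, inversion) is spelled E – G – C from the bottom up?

C major, first inversion

Reducing to letter names: E, G, C. These stack in thirds as C–E–G — a C major triad.
The lowest note is E, the third of the chord, so this is first inversion (figured bass 6).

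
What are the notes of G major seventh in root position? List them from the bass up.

G, B, D, F#

The chord tones are G–B–D–F#. With the root (G) lowest for root position: G, B, D, F#.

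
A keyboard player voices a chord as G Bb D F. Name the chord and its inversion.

G minor seventh, root position

The pitch classes G, Bb, D, F arrange in thirds as G–Bb–D–F: a G minor seventh chord.
G is the root of G minor seventh; root in the bass means root position (figured bass 7).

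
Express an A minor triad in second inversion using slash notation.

Second inversion of A minor has the fifth (E) in the bass. As a slash chord: Am/E.

Am/E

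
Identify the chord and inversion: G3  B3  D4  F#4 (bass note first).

The pitch classes G, B, D, F# arrange in thirds as G–B–D–F#: a G major seventh chord.
The lowest note is G, the root of the chord, so this is root position (figured bass 7).

G major seventh, root position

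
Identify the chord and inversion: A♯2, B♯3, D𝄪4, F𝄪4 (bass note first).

Reducing to letter names: A#, B#, D##, F##. These stack in thirds as B#–D##–F##–A# — a B# dominant seventh chord.
The lowest note is A#, the seventh of the chord, so this is third inversion (figured bass 4/2).

B# dominant seventh, third inversion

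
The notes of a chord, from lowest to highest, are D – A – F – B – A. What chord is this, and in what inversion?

The distinct note names are D, A, F, B. Stacked in thirds they read B–D–F–A, which is a half-diminished seventh chord on B.
With the third (D) in the bass, the chord is in first inversion (figured bass 6/5).

B half-diminished seventh, first inversion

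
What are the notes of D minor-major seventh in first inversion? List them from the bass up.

The chord tones are D–F–A–C#. With the third (F) lowest for first inversion: F, A, C#, D.

F, A, C#, D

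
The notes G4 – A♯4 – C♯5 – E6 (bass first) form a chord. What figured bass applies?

The notes G, A#, C#, E stack in thirds as A#–C#–E–G — an A# diminished seventh chord. The bass G is the seventh, so this is third inversion: figured 4/2.

4/2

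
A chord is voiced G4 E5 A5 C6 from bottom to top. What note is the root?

A

The distinct letter names are G, E, A, C. Arranged as a stack of thirds they read A–C–E–G, so A is the root (an A minor seventh chord).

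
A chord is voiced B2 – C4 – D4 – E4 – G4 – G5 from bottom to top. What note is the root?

The distinct letter names are B, C, D, E, G. Arranged as a stack of thirds they read C–E–G–B–D, so C is the root (a C major ninth chord).

C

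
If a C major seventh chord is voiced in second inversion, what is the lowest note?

The fifth of C major seventh (C–E–G–B) is G; that is the bass in second inversion.

G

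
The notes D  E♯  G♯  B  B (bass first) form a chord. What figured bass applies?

The notes D, E#, G#, B stack in thirds as E#–G#–B–D — an E# diminished seventh chord. The bass D is the seventh, so this is third inversion: figured 4/2.

4/2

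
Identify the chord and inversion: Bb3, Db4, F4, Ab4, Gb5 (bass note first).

The distinct note names are Bb, Db, F, Ab, Gb. Stacked in thirds they read Gb–Bb–Db–F–Ab, which is a major ninth chord on Gb.
With the third (Bb) in the bass, the chord is in first inversion.

Gb major ninth, first inversion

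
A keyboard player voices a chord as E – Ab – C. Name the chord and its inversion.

Ab augmented, second inversion

The distinct note names are E, Ab, C. Stacked in thirds they read Ab–C–E, which is an augmented triad on Ab.
The lowest note is E, the fifth of the chord, so this is second inversion (figured bass 6/4).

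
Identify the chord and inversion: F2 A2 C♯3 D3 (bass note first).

D minor-major seventh, first inversion

The pitch classes F, A, C#, D arrange in thirds as D–F–A–C#: a D minor-major seventh chord.
With the third (F) in the bass, the chord is in first inversion (figured bass 6/5).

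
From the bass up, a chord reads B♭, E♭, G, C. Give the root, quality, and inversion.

C minor seventh, third inversion

Reducing to letter names: Bb, Eb, G, C. These stack in thirds as C–Eb–G–Bb — a C minor seventh chord.
The lowest note is Bb, the seventh of the chord, so this is third inversion (figured bass 4/2).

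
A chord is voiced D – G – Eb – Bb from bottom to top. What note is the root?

Eb

The distinct letter names are D, G, Eb, Bb. Arranged as a stack of thirds they read Eb–G–Bb–D, so Eb is the root (an Eb major seventh chord).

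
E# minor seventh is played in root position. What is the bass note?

In root position the root is lowest. For E# minor seventh (E#–G#–B#–D#) that is E#.

E#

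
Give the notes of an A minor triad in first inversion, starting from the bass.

A minor is A–C–E. First inversion puts the third (C) in the bass, with the remaining tones above: C, E, A.

C, E, A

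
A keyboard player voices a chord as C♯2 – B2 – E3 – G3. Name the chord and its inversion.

The pitch classes C#, B, E, G arrange in thirds as C#–E–G–B: a C# half-diminished seventh chord.
C# is the root of C# half-diminished seventh; root in the bass means root position (figured bass 7).

C# half-diminished seventh, root position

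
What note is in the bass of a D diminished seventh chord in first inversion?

The third of D diminished seventh (D–F–Ab–Cb) is F; that is the bass in first inversion.

F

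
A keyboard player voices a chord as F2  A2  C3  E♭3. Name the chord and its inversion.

The distinct note names are F, A, C, Eb. Stacked in thirds they read F–A–C–Eb, which is a dominant seventh chord on F.
The lowest note is F, the root of the chord, so this is root position (figured bass 7).

F dominant seventh, root position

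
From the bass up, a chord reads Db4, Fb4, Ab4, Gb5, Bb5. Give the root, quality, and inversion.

Gb dominant ninth, second inversion

The distinct note names are Db, Fb, Ab, Gb, Bb. Stacked in thirds they read Gb–Bb–Db–Fb–Ab, which is a dominant ninth chord on Gb.
With the fifth (Db) in the bass, the chord is in second inversion.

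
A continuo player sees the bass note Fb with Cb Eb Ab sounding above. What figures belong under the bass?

7

The notes Fb, Cb, Eb, Ab stack in thirds as Fb–Ab–Cb–Eb — an Fb major seventh chord. The bass Fb is the root, so this is root position: figured 7.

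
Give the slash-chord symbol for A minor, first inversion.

Am/C

First inversion of A minor has the third (C) in the bass. As a slash chord: Am/C.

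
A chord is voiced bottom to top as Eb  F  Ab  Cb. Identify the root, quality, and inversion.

F half-diminished seventh, third inversion

The distinct note names are Eb, F, Ab, Cb. Stacked in thirds they read F–Ab–Cb–Eb, which is a half-diminished seventh chord on F.
The lowest note is Eb, the seventh of the chord, so this is third inversion (figured bass 4/2).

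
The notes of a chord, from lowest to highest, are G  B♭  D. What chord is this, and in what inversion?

G minor, root position

The pitch classes G, Bb, D arrange in thirds as G–Bb–D: a G minor triad.
The lowest note is G, the root of the chord, so this is root position (figured bass 5/3).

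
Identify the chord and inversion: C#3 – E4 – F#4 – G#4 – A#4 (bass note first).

F# dominant ninth, second inversion

Reducing to letter names: C#, E, F#, G#, A#. These stack in thirds as F#–A#–C#–E–G# — an F# dominant ninth chord.
C# is the fifth of F# dominant ninth; fifth in the bass means second inversion.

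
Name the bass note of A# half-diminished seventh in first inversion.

C#

The third of A# half-diminished seventh (A#–C#–E–G#) is C#; that is the bass in first inversion.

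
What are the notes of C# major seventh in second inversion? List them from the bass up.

Spelling C# major seventh: C#–E#–G#–B#. In second inversion the fifth is bass, giving G#, B#, C#, E# from the bottom.

G#, B#, C#, E#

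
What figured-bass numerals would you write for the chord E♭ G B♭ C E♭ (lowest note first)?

6/5

The notes Eb, G, Bb, C stack in thirds as C–Eb–G–Bb — a C minor seventh chord. The bass Eb is the third, so this is first inversion: figured 6/5.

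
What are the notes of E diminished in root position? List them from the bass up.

E, G, Bb

Spelling E diminished: E–G–Bb. In root position the root is bass, giving E, G, Bb from the bottom.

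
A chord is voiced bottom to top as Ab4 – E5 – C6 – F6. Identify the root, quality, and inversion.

F minor-major seventh, first inversion

The pitch classes Ab, E, C, F arrange in thirds as F–Ab–C–E: an F minor-major seventh chord.
Ab is the third of F minor-major seventh; third in the bass means first inversion (figured bass 6/5).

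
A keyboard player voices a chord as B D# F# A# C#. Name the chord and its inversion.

The distinct note names are B, D#, F#, A#, C#. Stacked in thirds they read B–D#–F#–A#–C#, which is a major ninth chord on B.
B is the root of B major ninth; root in the bass means root position.

B major ninth, root position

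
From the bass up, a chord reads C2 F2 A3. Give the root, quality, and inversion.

The distinct note names are C, F, A. Stacked in thirds they read F–A–C, which is a major triad on F.
With the fifth (C) in the bass, the chord is in second inversion (figured bass 6/4).

F major, second inversion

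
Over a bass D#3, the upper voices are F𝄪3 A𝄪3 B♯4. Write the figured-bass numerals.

6/5

The notes D#, F##, A##, B# stack in thirds as B#–D#–F##–A## — a B# minor-major seventh chord. The bass D# is the third, so this is first inversion: figured 6/5.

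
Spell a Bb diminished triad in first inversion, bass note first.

Bb diminished is Bb–Db–Fb. First inversion puts the third (Db) in the bass, with the remaining tones above: Db, Fb, Bb.

Db, Fb, Bb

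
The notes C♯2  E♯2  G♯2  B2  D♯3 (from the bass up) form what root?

C#

C#, E#, G#, B, D# are the tones of a C# dominant ninth chord (C#–E#–G#–B–D#), making C# the root.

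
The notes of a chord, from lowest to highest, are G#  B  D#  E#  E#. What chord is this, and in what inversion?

E# half-diminished seventh, first inversion

The distinct note names are G#, B, D#, E#. Stacked in thirds they read E#–G#–B–D#, which is a half-diminished seventh chord on E#.
With the third (G#) in the bass, the chord is in first inversion (figured bass 6/5).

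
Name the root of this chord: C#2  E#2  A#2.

C#, E#, A# are the tones of an A# minor triad (A#–C#–E#), making A# the root.

A#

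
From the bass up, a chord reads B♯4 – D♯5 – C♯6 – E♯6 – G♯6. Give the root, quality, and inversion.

The distinct note names are B#, D#, C#, E#, G#. Stacked in thirds they read C#–E#–G#–B#–D#, which is a major ninth chord on C#.
With the seventh (B#) in the bass, the chord is in third inversion.

C# major ninth, third inversion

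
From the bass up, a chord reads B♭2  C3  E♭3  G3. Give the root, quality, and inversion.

The pitch classes Bb, C, Eb, G arrange in thirds as C–Eb–G–Bb: a C minor seventh chord.
With the seventh (Bb) in the bass, the chord is in third inversion (figured bass 4/2).

C minor seventh, third inversion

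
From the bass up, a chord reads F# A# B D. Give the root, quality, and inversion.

B minor-major seventh, second inversion

The distinct note names are F#, A#, B, D. Stacked in thirds they read B–D–F#–A#, which is a minor-major seventh chord on B.
F# is the fifth of B minor-major seventh; fifth in the bass means second inversion (figured bass 4/3).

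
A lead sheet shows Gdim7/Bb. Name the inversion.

first inversion

Gdim7/Bb means G diminished seventh with Bb in the bass. Bb is the third of G diminished seventh (G–Bb–Db–Fb), so this is first inversion.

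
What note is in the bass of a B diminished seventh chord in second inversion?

F

B diminished seventh is B–D–F–Ab. Second inversion places the fifth in the bass: F.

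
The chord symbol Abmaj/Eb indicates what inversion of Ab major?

Abmaj/Eb means Ab major with Eb in the bass. Eb is the fifth of Ab major (Ab–C–Eb), so this is second inversion.

second inversion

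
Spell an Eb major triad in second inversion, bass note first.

Eb major is Eb–G–Bb. Second inversion puts the fifth (Bb) in the bass, with the remaining tones above: Bb, Eb, G.

Bb, Eb, G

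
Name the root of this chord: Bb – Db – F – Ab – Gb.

Bb, Db, F, Ab, Gb are the tones of a Gb major ninth chord (Gb–Bb–Db–F–Ab), making Gb the root.

Gb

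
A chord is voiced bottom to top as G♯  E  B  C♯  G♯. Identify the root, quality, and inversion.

C# minor seventh, second inversion

The pitch classes G#, E, B, C# arrange in thirds as C#–E–G#–B: a C# minor seventh chord.
The lowest note is G#, the fifth of the chord, so this is second inversion (figured bass 4/3).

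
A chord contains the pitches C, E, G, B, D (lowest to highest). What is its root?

C

The distinct letter names are C, E, G, B, D. Arranged as a stack of thirds they read C–E–G–B–D, so C is the root (a C major ninth chord).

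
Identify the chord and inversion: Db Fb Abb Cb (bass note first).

The distinct note names are Db, Fb, Abb, Cb. Stacked in thirds they read Db–Fb–Abb–Cb, which is a half-diminished seventh chord on Db.
Db is the root of Db half-diminished seventh; root in the bass means root position (figured bass 7).

Db half-diminished seventh, root position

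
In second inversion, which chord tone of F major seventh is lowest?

C

The fifth of F major seventh (F–A–C–E) is C; that is the bass in second inversion.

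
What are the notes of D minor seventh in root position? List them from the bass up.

The chord tones are D–F–A–C. With the root (D) lowest for root position: D, F, A, C.

D, F, A, C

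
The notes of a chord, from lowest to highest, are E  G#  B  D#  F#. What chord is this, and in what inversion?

E major ninth, root position

The distinct note names are E, G#, B, D#, F#. Stacked in thirds they read E–G#–B–D#–F#, which is a major ninth chord on E.
With the root (E) in the bass, the chord is in root position.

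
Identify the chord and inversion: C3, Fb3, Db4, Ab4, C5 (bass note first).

Reducing to letter names: C, Fb, Db, Ab. These stack in thirds as Db–Fb–Ab–C — a Db minor-major seventh chord.
With the seventh (C) in the bass, the chord is in third inversion (figured bass 4/2).

Db minor-major seventh, third inversion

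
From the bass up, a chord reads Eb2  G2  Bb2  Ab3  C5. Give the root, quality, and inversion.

Ab major ninth, second inversion

The pitch classes Eb, G, Bb, Ab, C arrange in thirds as Ab–C–Eb–G–Bb: an Ab major ninth chord.
With the fifth (Eb) in the bass, the chord is in second inversion.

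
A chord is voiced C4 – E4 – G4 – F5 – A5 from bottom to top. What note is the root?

The distinct letter names are C, E, G, F, A. Arranged as a stack of thirds they read F–A–C–E–G, so F is the root (an F major ninth chord).

F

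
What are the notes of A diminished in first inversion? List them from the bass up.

A diminished is A–C–Eb. First inversion puts the third (C) in the bass, with the remaining tones above: C, Eb, A.

C, Eb, A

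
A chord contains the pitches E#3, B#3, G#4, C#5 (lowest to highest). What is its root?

C#

E#, B#, G#, C# are the tones of a C# major seventh chord (C#–E#–G#–B#), making C# the root.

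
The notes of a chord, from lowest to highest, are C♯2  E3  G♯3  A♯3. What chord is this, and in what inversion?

A# half-diminished seventh, first inversion

The distinct note names are C#, E, G#, A#. Stacked in thirds they read A#–C#–E–G#, which is a half-diminished seventh chord on A#.
With the third (C#) in the bass, the chord is in first inversion (figured bass 6/5).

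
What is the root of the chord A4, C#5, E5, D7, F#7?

A, C#, E, D, F# are the tones of a D major ninth chord (D–F#–A–C#–E), making D the root.

D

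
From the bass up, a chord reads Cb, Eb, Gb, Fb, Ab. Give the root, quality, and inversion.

Reducing to letter names: Cb, Eb, Gb, Fb, Ab. These stack in thirds as Fb–Ab–Cb–Eb–Gb — an Fb major ninth chord.
The lowest note is Cb, the fifth of the chord, so this is second inversion.

Fb major ninth, second inversion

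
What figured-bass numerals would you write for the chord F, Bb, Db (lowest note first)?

The notes F, Bb, Db stack in thirds as Bb–Db–F — a Bb minor triad. The bass F is the fifth, so this is second inversion: figured 6/4.

6/4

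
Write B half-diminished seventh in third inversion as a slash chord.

Bø7/A

Third inversion of B half-diminished seventh has the seventh (A) in the bass. As a slash chord: Bø7/A.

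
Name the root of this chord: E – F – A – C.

F

The distinct letter names are E, F, A, C. Arranged as a stack of thirds they read F–A–C–E, so F is the root (an F major seventh chord).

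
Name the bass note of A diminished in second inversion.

Eb

A diminished is A–C–Eb. Second inversion places the fifth in the bass: Eb.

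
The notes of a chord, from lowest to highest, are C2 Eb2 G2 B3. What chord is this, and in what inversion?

C minor-major seventh, root position

Reducing to letter names: C, Eb, G, B. These stack in thirds as C–Eb–G–B — a C minor-major seventh chord.
With the root (C) in the bass, the chord is in root position (figured bass 7).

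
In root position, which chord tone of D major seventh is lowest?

The root of D major seventh (D–F#–A–C#) is D; that is the bass in root position.

D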